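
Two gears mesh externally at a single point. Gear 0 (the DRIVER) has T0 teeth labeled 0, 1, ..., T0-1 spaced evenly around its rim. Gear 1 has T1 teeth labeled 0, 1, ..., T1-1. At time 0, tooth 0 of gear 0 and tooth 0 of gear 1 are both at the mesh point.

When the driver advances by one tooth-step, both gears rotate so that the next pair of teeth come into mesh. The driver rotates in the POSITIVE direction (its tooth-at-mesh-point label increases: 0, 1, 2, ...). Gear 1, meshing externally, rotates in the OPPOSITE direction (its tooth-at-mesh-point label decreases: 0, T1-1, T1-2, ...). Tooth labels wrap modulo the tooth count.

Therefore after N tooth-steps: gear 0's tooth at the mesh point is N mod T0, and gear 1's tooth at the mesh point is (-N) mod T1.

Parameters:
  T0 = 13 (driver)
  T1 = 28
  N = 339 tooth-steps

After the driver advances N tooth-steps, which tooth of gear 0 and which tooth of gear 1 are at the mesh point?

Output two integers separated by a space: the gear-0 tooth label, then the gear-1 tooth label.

Answer: 1 25

Derivation:
Gear 0 (driver, T0=13): tooth at mesh = N mod T0
  339 = 26 * 13 + 1, so 339 mod 13 = 1
  gear 0 tooth = 1
Gear 1 (driven, T1=28): tooth at mesh = (-N) mod T1
  339 = 12 * 28 + 3, so 339 mod 28 = 3
  (-339) mod 28 = (-3) mod 28 = 28 - 3 = 25
Mesh after 339 steps: gear-0 tooth 1 meets gear-1 tooth 25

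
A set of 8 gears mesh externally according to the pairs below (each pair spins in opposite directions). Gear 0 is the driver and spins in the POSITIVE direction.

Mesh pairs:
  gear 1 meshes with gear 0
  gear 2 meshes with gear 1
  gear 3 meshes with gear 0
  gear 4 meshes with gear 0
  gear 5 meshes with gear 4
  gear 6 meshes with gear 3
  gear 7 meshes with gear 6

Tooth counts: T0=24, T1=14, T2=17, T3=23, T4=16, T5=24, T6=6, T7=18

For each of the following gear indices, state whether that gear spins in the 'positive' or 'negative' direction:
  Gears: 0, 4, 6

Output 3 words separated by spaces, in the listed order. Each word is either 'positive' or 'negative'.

Answer: positive negative positive

Derivation:
Gear 0 (driver): positive (depth 0)
  gear 1: meshes with gear 0 -> depth 1 -> negative (opposite of gear 0)
  gear 2: meshes with gear 1 -> depth 2 -> positive (opposite of gear 1)
  gear 3: meshes with gear 0 -> depth 1 -> negative (opposite of gear 0)
  gear 4: meshes with gear 0 -> depth 1 -> negative (opposite of gear 0)
  gear 5: meshes with gear 4 -> depth 2 -> positive (opposite of gear 4)
  gear 6: meshes with gear 3 -> depth 2 -> positive (opposite of gear 3)
  gear 7: meshes with gear 6 -> depth 3 -> negative (opposite of gear 6)
Queried indices 0, 4, 6 -> positive, negative, positive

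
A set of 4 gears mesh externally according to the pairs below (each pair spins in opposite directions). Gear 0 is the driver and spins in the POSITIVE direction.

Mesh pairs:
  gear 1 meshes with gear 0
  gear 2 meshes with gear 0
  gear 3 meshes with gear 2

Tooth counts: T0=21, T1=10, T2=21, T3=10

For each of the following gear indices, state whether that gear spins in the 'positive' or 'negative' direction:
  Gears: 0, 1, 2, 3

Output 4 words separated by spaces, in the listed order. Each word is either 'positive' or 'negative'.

Gear 0 (driver): positive (depth 0)
  gear 1: meshes with gear 0 -> depth 1 -> negative (opposite of gear 0)
  gear 2: meshes with gear 0 -> depth 1 -> negative (opposite of gear 0)
  gear 3: meshes with gear 2 -> depth 2 -> positive (opposite of gear 2)
Queried indices 0, 1, 2, 3 -> positive, negative, negative, positive

Answer: positive negative negative positive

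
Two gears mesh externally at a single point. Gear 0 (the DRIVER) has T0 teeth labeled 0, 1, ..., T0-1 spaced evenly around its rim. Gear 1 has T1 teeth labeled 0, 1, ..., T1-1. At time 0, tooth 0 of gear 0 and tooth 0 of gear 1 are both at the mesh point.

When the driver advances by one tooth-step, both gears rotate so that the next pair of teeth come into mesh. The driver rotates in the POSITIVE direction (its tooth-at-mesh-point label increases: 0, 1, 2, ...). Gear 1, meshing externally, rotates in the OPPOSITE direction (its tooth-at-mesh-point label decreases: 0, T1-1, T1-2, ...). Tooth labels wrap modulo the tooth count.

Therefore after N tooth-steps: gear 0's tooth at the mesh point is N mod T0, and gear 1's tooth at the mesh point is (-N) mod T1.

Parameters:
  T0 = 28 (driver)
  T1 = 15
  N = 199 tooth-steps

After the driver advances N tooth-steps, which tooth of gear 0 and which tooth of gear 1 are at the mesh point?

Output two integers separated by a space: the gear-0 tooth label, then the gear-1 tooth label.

Answer: 3 11

Derivation:
Gear 0 (driver, T0=28): tooth at mesh = N mod T0
  199 = 7 * 28 + 3, so 199 mod 28 = 3
  gear 0 tooth = 3
Gear 1 (driven, T1=15): tooth at mesh = (-N) mod T1
  199 = 13 * 15 + 4, so 199 mod 15 = 4
  (-199) mod 15 = (-4) mod 15 = 15 - 4 = 11
Mesh after 199 steps: gear-0 tooth 3 meets gear-1 tooth 11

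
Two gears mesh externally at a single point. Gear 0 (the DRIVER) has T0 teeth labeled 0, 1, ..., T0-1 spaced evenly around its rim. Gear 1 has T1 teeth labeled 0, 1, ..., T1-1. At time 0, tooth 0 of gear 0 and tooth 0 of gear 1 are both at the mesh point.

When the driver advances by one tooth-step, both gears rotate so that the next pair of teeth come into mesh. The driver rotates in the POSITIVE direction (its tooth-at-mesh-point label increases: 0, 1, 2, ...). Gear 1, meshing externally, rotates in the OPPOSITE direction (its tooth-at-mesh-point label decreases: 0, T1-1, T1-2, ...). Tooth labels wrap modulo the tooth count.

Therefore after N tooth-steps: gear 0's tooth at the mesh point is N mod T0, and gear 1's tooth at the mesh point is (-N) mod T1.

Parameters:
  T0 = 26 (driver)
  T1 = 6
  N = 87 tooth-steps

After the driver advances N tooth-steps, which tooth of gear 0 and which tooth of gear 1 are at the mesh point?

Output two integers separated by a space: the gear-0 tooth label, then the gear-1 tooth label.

Answer: 9 3

Derivation:
Gear 0 (driver, T0=26): tooth at mesh = N mod T0
  87 = 3 * 26 + 9, so 87 mod 26 = 9
  gear 0 tooth = 9
Gear 1 (driven, T1=6): tooth at mesh = (-N) mod T1
  87 = 14 * 6 + 3, so 87 mod 6 = 3
  (-87) mod 6 = (-3) mod 6 = 6 - 3 = 3
Mesh after 87 steps: gear-0 tooth 9 meets gear-1 tooth 3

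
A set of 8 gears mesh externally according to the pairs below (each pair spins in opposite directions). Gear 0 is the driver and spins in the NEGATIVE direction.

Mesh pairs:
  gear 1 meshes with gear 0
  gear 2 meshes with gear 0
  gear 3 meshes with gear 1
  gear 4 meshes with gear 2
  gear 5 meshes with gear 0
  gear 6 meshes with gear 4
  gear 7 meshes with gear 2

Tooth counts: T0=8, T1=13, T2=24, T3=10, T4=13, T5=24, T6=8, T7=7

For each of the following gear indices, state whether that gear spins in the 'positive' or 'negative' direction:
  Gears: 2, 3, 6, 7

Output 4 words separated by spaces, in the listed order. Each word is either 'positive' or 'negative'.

Answer: positive negative positive negative

Derivation:
Gear 0 (driver): negative (depth 0)
  gear 1: meshes with gear 0 -> depth 1 -> positive (opposite of gear 0)
  gear 2: meshes with gear 0 -> depth 1 -> positive (opposite of gear 0)
  gear 3: meshes with gear 1 -> depth 2 -> negative (opposite of gear 1)
  gear 4: meshes with gear 2 -> depth 2 -> negative (opposite of gear 2)
  gear 5: meshes with gear 0 -> depth 1 -> positive (opposite of gear 0)
  gear 6: meshes with gear 4 -> depth 3 -> positive (opposite of gear 4)
  gear 7: meshes with gear 2 -> depth 2 -> negative (opposite of gear 2)
Queried indices 2, 3, 6, 7 -> positive, negative, positive, negative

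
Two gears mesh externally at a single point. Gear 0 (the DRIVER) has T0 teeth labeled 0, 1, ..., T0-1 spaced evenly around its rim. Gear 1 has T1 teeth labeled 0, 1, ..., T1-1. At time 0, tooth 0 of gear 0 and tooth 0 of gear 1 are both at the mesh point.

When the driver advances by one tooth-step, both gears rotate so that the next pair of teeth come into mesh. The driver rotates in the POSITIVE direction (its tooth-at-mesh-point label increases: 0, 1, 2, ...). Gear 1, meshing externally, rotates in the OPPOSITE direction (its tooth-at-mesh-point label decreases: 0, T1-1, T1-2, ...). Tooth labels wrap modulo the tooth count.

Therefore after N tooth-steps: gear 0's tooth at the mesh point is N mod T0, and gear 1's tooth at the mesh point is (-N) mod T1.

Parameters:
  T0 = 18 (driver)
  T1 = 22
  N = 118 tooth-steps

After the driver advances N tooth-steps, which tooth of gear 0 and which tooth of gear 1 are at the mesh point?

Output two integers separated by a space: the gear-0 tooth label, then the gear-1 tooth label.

Answer: 10 14

Derivation:
Gear 0 (driver, T0=18): tooth at mesh = N mod T0
  118 = 6 * 18 + 10, so 118 mod 18 = 10
  gear 0 tooth = 10
Gear 1 (driven, T1=22): tooth at mesh = (-N) mod T1
  118 = 5 * 22 + 8, so 118 mod 22 = 8
  (-118) mod 22 = (-8) mod 22 = 22 - 8 = 14
Mesh after 118 steps: gear-0 tooth 10 meets gear-1 tooth 14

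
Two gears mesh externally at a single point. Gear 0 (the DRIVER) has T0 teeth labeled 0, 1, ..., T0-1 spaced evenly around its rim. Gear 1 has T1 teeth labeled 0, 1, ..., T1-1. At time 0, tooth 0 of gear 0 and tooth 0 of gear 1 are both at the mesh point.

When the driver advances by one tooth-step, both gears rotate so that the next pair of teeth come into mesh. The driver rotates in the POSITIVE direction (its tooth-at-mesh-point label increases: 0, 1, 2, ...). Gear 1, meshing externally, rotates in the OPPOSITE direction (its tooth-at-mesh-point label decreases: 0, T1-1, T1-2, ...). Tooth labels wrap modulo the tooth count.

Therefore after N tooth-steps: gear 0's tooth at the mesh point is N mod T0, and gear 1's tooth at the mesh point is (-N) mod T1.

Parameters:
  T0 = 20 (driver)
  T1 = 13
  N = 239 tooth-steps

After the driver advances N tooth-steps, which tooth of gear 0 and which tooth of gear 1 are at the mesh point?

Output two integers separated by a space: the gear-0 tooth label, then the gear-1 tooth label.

Answer: 19 8

Derivation:
Gear 0 (driver, T0=20): tooth at mesh = N mod T0
  239 = 11 * 20 + 19, so 239 mod 20 = 19
  gear 0 tooth = 19
Gear 1 (driven, T1=13): tooth at mesh = (-N) mod T1
  239 = 18 * 13 + 5, so 239 mod 13 = 5
  (-239) mod 13 = (-5) mod 13 = 13 - 5 = 8
Mesh after 239 steps: gear-0 tooth 19 meets gear-1 tooth 8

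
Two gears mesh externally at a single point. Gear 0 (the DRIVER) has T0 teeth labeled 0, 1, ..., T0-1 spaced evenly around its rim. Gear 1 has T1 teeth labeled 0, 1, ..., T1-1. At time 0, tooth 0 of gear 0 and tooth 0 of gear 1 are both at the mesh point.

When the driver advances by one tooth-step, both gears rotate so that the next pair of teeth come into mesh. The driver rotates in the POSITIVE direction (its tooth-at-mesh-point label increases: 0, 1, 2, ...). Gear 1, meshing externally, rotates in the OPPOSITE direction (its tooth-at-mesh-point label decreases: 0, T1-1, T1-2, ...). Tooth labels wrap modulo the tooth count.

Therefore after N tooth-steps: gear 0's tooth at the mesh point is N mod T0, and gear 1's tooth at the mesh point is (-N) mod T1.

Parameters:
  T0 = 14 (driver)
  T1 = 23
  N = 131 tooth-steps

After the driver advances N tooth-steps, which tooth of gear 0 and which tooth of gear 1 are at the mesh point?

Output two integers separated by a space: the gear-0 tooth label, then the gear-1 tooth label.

Gear 0 (driver, T0=14): tooth at mesh = N mod T0
  131 = 9 * 14 + 5, so 131 mod 14 = 5
  gear 0 tooth = 5
Gear 1 (driven, T1=23): tooth at mesh = (-N) mod T1
  131 = 5 * 23 + 16, so 131 mod 23 = 16
  (-131) mod 23 = (-16) mod 23 = 23 - 16 = 7
Mesh after 131 steps: gear-0 tooth 5 meets gear-1 tooth 7

Answer: 5 7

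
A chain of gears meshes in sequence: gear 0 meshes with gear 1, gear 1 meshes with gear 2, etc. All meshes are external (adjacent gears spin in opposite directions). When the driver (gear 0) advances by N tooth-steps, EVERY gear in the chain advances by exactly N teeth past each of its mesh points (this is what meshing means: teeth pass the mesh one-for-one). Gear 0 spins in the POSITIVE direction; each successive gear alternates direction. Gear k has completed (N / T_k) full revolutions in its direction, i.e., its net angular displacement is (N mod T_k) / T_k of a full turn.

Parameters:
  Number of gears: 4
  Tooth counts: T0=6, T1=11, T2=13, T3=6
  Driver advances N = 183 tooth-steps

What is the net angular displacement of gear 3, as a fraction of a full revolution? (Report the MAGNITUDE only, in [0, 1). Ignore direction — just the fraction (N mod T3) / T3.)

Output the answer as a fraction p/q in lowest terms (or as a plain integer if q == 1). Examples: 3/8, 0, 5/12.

Answer: 1/2

Derivation:
Chain of 4 gears, tooth counts: [6, 11, 13, 6]
  gear 0: T0=6, direction=positive, advance = 183 mod 6 = 3 teeth = 3/6 turn
  gear 1: T1=11, direction=negative, advance = 183 mod 11 = 7 teeth = 7/11 turn
  gear 2: T2=13, direction=positive, advance = 183 mod 13 = 1 teeth = 1/13 turn
  gear 3: T3=6, direction=negative, advance = 183 mod 6 = 3 teeth = 3/6 turn
Gear 3: 183 mod 6 = 3
Fraction = 3 / 6 = 1/2 (gcd(3,6)=3) = 1/2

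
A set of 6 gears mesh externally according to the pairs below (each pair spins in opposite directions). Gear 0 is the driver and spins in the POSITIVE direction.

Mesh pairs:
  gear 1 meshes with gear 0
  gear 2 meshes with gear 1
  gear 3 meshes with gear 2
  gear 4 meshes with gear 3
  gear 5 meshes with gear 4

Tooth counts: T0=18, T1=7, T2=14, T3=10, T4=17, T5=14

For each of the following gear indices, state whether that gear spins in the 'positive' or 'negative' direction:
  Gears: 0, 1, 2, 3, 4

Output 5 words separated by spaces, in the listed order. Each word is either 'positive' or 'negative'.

Gear 0 (driver): positive (depth 0)
  gear 1: meshes with gear 0 -> depth 1 -> negative (opposite of gear 0)
  gear 2: meshes with gear 1 -> depth 2 -> positive (opposite of gear 1)
  gear 3: meshes with gear 2 -> depth 3 -> negative (opposite of gear 2)
  gear 4: meshes with gear 3 -> depth 4 -> positive (opposite of gear 3)
  gear 5: meshes with gear 4 -> depth 5 -> negative (opposite of gear 4)
Queried indices 0, 1, 2, 3, 4 -> positive, negative, positive, negative, positive

Answer: positive negative positive negative positive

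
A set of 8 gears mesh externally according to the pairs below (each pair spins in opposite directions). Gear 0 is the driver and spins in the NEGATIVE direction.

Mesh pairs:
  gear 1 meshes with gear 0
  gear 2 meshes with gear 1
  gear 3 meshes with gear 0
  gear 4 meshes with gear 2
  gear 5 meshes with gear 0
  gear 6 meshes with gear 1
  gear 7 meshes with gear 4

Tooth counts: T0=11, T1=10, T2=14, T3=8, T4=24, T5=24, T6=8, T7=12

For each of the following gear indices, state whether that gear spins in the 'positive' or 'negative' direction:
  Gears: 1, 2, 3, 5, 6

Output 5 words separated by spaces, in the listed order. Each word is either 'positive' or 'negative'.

Gear 0 (driver): negative (depth 0)
  gear 1: meshes with gear 0 -> depth 1 -> positive (opposite of gear 0)
  gear 2: meshes with gear 1 -> depth 2 -> negative (opposite of gear 1)
  gear 3: meshes with gear 0 -> depth 1 -> positive (opposite of gear 0)
  gear 4: meshes with gear 2 -> depth 3 -> positive (opposite of gear 2)
  gear 5: meshes with gear 0 -> depth 1 -> positive (opposite of gear 0)
  gear 6: meshes with gear 1 -> depth 2 -> negative (opposite of gear 1)
  gear 7: meshes with gear 4 -> depth 4 -> negative (opposite of gear 4)
Queried indices 1, 2, 3, 5, 6 -> positive, negative, positive, positive, negative

Answer: positive negative positive positive negative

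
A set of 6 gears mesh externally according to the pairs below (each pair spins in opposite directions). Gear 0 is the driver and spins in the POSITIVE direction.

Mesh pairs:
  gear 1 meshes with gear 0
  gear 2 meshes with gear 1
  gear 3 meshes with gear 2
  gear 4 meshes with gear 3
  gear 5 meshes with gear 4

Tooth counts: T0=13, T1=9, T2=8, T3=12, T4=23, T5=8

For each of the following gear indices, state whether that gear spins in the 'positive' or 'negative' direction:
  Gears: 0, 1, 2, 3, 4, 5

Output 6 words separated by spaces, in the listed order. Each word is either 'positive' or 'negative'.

Gear 0 (driver): positive (depth 0)
  gear 1: meshes with gear 0 -> depth 1 -> negative (opposite of gear 0)
  gear 2: meshes with gear 1 -> depth 2 -> positive (opposite of gear 1)
  gear 3: meshes with gear 2 -> depth 3 -> negative (opposite of gear 2)
  gear 4: meshes with gear 3 -> depth 4 -> positive (opposite of gear 3)
  gear 5: meshes with gear 4 -> depth 5 -> negative (opposite of gear 4)
Queried indices 0, 1, 2, 3, 4, 5 -> positive, negative, positive, negative, positive, negative

Answer: positive negative positive negative positive negative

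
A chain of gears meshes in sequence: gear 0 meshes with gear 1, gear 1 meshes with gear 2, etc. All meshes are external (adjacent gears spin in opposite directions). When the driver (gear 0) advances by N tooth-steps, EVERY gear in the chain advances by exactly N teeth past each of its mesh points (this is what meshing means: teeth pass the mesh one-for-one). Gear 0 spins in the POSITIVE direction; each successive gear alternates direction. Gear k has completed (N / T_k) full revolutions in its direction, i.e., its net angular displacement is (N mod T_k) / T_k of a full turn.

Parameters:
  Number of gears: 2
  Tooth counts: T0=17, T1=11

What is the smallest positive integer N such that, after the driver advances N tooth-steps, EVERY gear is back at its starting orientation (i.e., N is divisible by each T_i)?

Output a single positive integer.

Answer: 187

Derivation:
Gear k returns to start when N is a multiple of T_k.
All gears at start simultaneously when N is a common multiple of [17, 11]; the smallest such N is lcm(17, 11).
Start: lcm = T0 = 17
Fold in T1=11: gcd(17, 11) = 1; lcm(17, 11) = 17 * 11 / 1 = 187 / 1 = 187
Full cycle length = 187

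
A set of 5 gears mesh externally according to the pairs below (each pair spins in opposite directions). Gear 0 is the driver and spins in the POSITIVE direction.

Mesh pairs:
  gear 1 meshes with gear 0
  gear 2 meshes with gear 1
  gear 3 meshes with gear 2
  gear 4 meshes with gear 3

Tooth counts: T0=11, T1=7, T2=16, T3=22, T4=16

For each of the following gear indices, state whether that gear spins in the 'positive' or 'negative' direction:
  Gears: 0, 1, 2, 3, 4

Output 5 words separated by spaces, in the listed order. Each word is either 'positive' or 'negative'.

Gear 0 (driver): positive (depth 0)
  gear 1: meshes with gear 0 -> depth 1 -> negative (opposite of gear 0)
  gear 2: meshes with gear 1 -> depth 2 -> positive (opposite of gear 1)
  gear 3: meshes with gear 2 -> depth 3 -> negative (opposite of gear 2)
  gear 4: meshes with gear 3 -> depth 4 -> positive (opposite of gear 3)
Queried indices 0, 1, 2, 3, 4 -> positive, negative, positive, negative, positive

Answer: positive negative positive negative positive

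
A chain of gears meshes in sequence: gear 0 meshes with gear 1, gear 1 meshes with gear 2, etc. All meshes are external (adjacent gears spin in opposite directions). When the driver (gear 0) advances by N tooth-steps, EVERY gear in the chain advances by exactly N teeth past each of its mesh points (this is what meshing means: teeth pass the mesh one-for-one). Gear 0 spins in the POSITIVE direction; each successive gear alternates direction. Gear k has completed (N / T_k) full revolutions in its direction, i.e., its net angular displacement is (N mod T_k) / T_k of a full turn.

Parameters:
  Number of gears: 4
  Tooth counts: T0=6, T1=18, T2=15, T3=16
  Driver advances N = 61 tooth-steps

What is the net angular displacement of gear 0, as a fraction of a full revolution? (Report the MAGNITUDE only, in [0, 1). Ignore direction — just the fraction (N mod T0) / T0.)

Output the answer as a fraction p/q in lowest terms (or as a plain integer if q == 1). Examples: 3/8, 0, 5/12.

Chain of 4 gears, tooth counts: [6, 18, 15, 16]
  gear 0: T0=6, direction=positive, advance = 61 mod 6 = 1 teeth = 1/6 turn
  gear 1: T1=18, direction=negative, advance = 61 mod 18 = 7 teeth = 7/18 turn
  gear 2: T2=15, direction=positive, advance = 61 mod 15 = 1 teeth = 1/15 turn
  gear 3: T3=16, direction=negative, advance = 61 mod 16 = 13 teeth = 13/16 turn
Gear 0: 61 mod 6 = 1
Fraction = 1 / 6 = 1/6 (gcd(1,6)=1) = 1/6

Answer: 1/6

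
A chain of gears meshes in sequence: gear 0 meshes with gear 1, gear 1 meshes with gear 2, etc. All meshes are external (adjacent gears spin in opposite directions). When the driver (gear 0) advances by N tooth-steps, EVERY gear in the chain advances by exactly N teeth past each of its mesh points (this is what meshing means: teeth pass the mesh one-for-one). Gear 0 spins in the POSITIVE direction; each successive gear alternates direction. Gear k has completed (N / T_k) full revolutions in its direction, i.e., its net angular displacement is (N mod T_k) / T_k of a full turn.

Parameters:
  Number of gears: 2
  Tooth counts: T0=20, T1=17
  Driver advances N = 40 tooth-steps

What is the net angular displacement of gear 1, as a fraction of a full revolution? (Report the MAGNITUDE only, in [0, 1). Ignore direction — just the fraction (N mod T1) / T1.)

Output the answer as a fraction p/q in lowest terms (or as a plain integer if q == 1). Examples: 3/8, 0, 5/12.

Answer: 6/17

Derivation:
Chain of 2 gears, tooth counts: [20, 17]
  gear 0: T0=20, direction=positive, advance = 40 mod 20 = 0 teeth = 0/20 turn
  gear 1: T1=17, direction=negative, advance = 40 mod 17 = 6 teeth = 6/17 turn
Gear 1: 40 mod 17 = 6
Fraction = 6 / 17 = 6/17 (gcd(6,17)=1) = 6/17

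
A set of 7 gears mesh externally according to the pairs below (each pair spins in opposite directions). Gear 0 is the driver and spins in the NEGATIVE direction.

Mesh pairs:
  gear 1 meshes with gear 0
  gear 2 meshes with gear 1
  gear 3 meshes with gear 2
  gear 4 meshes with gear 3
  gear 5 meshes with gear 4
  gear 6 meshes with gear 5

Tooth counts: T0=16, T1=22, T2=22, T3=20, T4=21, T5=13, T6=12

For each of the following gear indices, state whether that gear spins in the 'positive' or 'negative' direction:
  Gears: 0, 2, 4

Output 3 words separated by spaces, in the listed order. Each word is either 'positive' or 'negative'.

Gear 0 (driver): negative (depth 0)
  gear 1: meshes with gear 0 -> depth 1 -> positive (opposite of gear 0)
  gear 2: meshes with gear 1 -> depth 2 -> negative (opposite of gear 1)
  gear 3: meshes with gear 2 -> depth 3 -> positive (opposite of gear 2)
  gear 4: meshes with gear 3 -> depth 4 -> negative (opposite of gear 3)
  gear 5: meshes with gear 4 -> depth 5 -> positive (opposite of gear 4)
  gear 6: meshes with gear 5 -> depth 6 -> negative (opposite of gear 5)
Queried indices 0, 2, 4 -> negative, negative, negative

Answer: negative negative negative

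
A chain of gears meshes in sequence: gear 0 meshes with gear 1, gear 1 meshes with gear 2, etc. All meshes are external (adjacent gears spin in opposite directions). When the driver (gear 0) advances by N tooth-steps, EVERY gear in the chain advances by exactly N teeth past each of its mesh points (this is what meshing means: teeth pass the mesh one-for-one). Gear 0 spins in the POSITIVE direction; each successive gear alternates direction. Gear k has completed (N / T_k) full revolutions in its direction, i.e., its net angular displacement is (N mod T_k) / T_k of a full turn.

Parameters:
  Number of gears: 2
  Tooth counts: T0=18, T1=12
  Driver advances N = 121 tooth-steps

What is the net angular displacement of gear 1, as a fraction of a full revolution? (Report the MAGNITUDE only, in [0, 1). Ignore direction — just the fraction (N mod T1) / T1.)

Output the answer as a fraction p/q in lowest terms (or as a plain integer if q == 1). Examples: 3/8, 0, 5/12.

Chain of 2 gears, tooth counts: [18, 12]
  gear 0: T0=18, direction=positive, advance = 121 mod 18 = 13 teeth = 13/18 turn
  gear 1: T1=12, direction=negative, advance = 121 mod 12 = 1 teeth = 1/12 turn
Gear 1: 121 mod 12 = 1
Fraction = 1 / 12 = 1/12 (gcd(1,12)=1) = 1/12

Answer: 1/12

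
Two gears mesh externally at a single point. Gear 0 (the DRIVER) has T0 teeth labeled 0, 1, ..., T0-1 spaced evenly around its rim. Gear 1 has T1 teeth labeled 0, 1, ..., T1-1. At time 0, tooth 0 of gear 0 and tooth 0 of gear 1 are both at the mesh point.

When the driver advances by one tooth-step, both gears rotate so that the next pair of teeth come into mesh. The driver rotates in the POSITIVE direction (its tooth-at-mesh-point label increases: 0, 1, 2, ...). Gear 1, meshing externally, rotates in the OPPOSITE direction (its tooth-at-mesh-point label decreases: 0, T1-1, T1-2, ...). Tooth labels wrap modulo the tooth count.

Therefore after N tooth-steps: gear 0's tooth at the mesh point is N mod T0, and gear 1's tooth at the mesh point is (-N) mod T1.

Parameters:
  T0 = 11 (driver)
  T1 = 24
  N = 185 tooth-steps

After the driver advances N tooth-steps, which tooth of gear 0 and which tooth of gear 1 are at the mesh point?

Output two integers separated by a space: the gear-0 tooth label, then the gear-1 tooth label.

Gear 0 (driver, T0=11): tooth at mesh = N mod T0
  185 = 16 * 11 + 9, so 185 mod 11 = 9
  gear 0 tooth = 9
Gear 1 (driven, T1=24): tooth at mesh = (-N) mod T1
  185 = 7 * 24 + 17, so 185 mod 24 = 17
  (-185) mod 24 = (-17) mod 24 = 24 - 17 = 7
Mesh after 185 steps: gear-0 tooth 9 meets gear-1 tooth 7

Answer: 9 7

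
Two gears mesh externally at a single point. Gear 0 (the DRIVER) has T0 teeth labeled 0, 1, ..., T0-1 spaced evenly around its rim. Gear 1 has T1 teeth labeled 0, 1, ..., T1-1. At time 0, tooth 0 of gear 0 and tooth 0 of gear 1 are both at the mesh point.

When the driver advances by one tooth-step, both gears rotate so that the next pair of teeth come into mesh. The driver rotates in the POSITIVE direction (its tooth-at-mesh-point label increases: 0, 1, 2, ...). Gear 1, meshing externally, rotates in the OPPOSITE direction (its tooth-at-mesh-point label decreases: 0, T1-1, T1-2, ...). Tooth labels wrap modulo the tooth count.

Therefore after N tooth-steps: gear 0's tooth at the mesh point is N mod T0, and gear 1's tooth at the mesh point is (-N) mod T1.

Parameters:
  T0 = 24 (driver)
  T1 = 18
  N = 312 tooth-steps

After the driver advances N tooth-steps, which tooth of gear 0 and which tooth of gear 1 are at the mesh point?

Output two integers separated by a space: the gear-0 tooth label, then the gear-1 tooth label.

Answer: 0 12

Derivation:
Gear 0 (driver, T0=24): tooth at mesh = N mod T0
  312 = 13 * 24 + 0, so 312 mod 24 = 0
  gear 0 tooth = 0
Gear 1 (driven, T1=18): tooth at mesh = (-N) mod T1
  312 = 17 * 18 + 6, so 312 mod 18 = 6
  (-312) mod 18 = (-6) mod 18 = 18 - 6 = 12
Mesh after 312 steps: gear-0 tooth 0 meets gear-1 tooth 12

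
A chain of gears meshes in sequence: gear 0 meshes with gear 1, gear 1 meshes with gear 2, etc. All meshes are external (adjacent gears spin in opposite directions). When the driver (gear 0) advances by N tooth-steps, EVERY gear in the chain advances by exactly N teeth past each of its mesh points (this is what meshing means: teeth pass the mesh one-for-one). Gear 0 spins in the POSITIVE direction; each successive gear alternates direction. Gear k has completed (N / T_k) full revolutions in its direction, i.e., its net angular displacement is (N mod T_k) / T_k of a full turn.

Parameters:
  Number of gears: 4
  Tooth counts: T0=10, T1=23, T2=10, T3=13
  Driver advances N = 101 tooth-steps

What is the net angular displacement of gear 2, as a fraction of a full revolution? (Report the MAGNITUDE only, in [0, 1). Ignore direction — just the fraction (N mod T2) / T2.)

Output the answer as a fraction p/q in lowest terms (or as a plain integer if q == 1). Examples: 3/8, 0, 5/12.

Chain of 4 gears, tooth counts: [10, 23, 10, 13]
  gear 0: T0=10, direction=positive, advance = 101 mod 10 = 1 teeth = 1/10 turn
  gear 1: T1=23, direction=negative, advance = 101 mod 23 = 9 teeth = 9/23 turn
  gear 2: T2=10, direction=positive, advance = 101 mod 10 = 1 teeth = 1/10 turn
  gear 3: T3=13, direction=negative, advance = 101 mod 13 = 10 teeth = 10/13 turn
Gear 2: 101 mod 10 = 1
Fraction = 1 / 10 = 1/10 (gcd(1,10)=1) = 1/10

Answer: 1/10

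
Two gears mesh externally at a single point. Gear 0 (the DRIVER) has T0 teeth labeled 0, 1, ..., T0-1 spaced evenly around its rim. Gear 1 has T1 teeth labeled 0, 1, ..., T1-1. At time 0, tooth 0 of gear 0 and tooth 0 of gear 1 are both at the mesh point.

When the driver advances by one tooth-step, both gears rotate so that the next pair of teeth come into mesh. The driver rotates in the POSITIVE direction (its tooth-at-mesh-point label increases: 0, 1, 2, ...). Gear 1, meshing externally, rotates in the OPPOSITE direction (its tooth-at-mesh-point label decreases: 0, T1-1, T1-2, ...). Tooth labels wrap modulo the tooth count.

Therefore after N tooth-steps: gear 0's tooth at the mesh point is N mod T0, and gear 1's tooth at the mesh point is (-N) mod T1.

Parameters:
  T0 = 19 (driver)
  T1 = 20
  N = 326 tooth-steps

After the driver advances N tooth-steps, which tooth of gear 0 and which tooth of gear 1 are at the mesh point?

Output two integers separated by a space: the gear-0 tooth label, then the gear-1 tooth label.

Answer: 3 14

Derivation:
Gear 0 (driver, T0=19): tooth at mesh = N mod T0
  326 = 17 * 19 + 3, so 326 mod 19 = 3
  gear 0 tooth = 3
Gear 1 (driven, T1=20): tooth at mesh = (-N) mod T1
  326 = 16 * 20 + 6, so 326 mod 20 = 6
  (-326) mod 20 = (-6) mod 20 = 20 - 6 = 14
Mesh after 326 steps: gear-0 tooth 3 meets gear-1 tooth 14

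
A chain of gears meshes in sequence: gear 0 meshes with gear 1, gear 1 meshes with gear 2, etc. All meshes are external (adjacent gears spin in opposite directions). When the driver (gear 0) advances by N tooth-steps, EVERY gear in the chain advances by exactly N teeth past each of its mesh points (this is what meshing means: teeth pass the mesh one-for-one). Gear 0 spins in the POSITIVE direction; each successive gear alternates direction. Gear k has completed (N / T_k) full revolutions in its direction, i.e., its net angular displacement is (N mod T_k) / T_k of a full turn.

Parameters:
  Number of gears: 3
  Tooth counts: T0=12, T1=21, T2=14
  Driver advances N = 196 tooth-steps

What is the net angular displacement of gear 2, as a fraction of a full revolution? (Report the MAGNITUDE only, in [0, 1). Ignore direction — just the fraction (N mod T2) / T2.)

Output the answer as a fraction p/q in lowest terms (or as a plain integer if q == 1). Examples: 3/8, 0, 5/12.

Answer: 0

Derivation:
Chain of 3 gears, tooth counts: [12, 21, 14]
  gear 0: T0=12, direction=positive, advance = 196 mod 12 = 4 teeth = 4/12 turn
  gear 1: T1=21, direction=negative, advance = 196 mod 21 = 7 teeth = 7/21 turn
  gear 2: T2=14, direction=positive, advance = 196 mod 14 = 0 teeth = 0/14 turn
Gear 2: 196 mod 14 = 0
Fraction = 0 / 14 = 0/1 (gcd(0,14)=14) = 0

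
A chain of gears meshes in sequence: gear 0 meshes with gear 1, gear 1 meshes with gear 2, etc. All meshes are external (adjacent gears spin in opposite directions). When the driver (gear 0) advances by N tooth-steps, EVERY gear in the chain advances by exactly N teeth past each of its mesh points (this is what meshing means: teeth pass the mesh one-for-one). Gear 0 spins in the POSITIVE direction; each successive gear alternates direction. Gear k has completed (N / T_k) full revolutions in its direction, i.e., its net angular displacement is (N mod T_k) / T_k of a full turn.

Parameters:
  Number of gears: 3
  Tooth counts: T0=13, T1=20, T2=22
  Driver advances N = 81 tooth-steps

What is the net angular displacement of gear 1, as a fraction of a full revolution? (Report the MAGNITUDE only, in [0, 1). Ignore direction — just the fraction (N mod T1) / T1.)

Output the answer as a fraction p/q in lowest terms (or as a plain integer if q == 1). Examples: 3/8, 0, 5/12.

Answer: 1/20

Derivation:
Chain of 3 gears, tooth counts: [13, 20, 22]
  gear 0: T0=13, direction=positive, advance = 81 mod 13 = 3 teeth = 3/13 turn
  gear 1: T1=20, direction=negative, advance = 81 mod 20 = 1 teeth = 1/20 turn
  gear 2: T2=22, direction=positive, advance = 81 mod 22 = 15 teeth = 15/22 turn
Gear 1: 81 mod 20 = 1
Fraction = 1 / 20 = 1/20 (gcd(1,20)=1) = 1/20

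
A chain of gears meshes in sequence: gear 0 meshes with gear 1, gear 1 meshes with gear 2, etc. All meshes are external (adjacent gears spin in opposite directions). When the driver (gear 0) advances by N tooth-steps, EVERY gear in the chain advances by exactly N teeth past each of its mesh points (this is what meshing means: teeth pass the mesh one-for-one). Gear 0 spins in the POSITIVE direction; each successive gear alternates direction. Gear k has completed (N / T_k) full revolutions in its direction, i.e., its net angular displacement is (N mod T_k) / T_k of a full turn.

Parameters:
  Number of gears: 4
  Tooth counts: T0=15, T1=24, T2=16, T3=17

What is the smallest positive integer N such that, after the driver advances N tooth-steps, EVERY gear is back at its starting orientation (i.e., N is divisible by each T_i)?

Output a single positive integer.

Gear k returns to start when N is a multiple of T_k.
All gears at start simultaneously when N is a common multiple of [15, 24, 16, 17]; the smallest such N is lcm(15, 24, 16, 17).
Start: lcm = T0 = 15
Fold in T1=24: gcd(15, 24) = 3; lcm(15, 24) = 15 * 24 / 3 = 360 / 3 = 120
Fold in T2=16: gcd(120, 16) = 8; lcm(120, 16) = 120 * 16 / 8 = 1920 / 8 = 240
Fold in T3=17: gcd(240, 17) = 1; lcm(240, 17) = 240 * 17 / 1 = 4080 / 1 = 4080
Full cycle length = 4080

Answer: 4080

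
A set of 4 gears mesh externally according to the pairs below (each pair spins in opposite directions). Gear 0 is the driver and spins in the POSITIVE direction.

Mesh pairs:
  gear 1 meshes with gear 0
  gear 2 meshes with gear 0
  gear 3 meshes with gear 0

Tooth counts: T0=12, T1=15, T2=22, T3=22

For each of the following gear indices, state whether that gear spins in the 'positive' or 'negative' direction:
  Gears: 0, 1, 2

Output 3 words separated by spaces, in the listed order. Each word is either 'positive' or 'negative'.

Answer: positive negative negative

Derivation:
Gear 0 (driver): positive (depth 0)
  gear 1: meshes with gear 0 -> depth 1 -> negative (opposite of gear 0)
  gear 2: meshes with gear 0 -> depth 1 -> negative (opposite of gear 0)
  gear 3: meshes with gear 0 -> depth 1 -> negative (opposite of gear 0)
Queried indices 0, 1, 2 -> positive, negative, negative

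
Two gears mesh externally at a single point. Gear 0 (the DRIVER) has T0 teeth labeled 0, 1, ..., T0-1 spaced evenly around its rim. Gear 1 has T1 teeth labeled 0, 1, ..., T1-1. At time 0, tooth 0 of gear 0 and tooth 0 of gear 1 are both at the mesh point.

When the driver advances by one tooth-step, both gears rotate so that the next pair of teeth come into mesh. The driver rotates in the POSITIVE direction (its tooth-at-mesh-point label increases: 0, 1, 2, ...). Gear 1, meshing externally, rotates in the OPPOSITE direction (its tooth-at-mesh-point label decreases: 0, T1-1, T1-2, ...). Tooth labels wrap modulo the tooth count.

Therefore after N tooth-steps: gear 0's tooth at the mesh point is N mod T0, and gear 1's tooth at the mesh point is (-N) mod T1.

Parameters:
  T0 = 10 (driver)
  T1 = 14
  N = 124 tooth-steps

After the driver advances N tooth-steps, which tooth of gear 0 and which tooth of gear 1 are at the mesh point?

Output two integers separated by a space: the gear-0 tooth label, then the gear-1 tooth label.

Gear 0 (driver, T0=10): tooth at mesh = N mod T0
  124 = 12 * 10 + 4, so 124 mod 10 = 4
  gear 0 tooth = 4
Gear 1 (driven, T1=14): tooth at mesh = (-N) mod T1
  124 = 8 * 14 + 12, so 124 mod 14 = 12
  (-124) mod 14 = (-12) mod 14 = 14 - 12 = 2
Mesh after 124 steps: gear-0 tooth 4 meets gear-1 tooth 2

Answer: 4 2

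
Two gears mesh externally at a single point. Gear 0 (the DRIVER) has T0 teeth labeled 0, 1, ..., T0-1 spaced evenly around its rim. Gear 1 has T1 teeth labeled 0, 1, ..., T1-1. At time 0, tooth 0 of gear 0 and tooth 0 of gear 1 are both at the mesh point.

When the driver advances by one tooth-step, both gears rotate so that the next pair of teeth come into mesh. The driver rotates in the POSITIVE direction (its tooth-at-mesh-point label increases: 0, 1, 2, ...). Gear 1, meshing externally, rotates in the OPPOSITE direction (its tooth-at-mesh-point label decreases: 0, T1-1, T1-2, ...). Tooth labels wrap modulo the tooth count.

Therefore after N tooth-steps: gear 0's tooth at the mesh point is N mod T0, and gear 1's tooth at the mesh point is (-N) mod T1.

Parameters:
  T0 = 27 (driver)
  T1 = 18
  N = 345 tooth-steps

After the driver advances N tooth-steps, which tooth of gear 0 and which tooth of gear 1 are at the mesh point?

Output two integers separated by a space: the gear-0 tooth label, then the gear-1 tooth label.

Gear 0 (driver, T0=27): tooth at mesh = N mod T0
  345 = 12 * 27 + 21, so 345 mod 27 = 21
  gear 0 tooth = 21
Gear 1 (driven, T1=18): tooth at mesh = (-N) mod T1
  345 = 19 * 18 + 3, so 345 mod 18 = 3
  (-345) mod 18 = (-3) mod 18 = 18 - 3 = 15
Mesh after 345 steps: gear-0 tooth 21 meets gear-1 tooth 15

Answer: 21 15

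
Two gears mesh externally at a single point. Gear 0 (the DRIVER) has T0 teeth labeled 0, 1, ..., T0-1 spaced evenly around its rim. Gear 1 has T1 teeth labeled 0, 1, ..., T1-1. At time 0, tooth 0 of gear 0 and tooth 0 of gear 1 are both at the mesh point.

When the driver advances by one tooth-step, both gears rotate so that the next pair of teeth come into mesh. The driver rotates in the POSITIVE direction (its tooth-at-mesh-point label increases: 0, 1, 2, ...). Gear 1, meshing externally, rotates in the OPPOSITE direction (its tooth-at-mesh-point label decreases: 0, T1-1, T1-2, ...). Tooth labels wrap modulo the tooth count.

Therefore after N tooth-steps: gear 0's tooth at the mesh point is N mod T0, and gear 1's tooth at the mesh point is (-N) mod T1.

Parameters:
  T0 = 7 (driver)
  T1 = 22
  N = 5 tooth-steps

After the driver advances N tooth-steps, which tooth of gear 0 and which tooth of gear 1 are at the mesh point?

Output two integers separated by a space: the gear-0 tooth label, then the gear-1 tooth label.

Answer: 5 17

Derivation:
Gear 0 (driver, T0=7): tooth at mesh = N mod T0
  5 = 0 * 7 + 5, so 5 mod 7 = 5
  gear 0 tooth = 5
Gear 1 (driven, T1=22): tooth at mesh = (-N) mod T1
  5 = 0 * 22 + 5, so 5 mod 22 = 5
  (-5) mod 22 = (-5) mod 22 = 22 - 5 = 17
Mesh after 5 steps: gear-0 tooth 5 meets gear-1 tooth 17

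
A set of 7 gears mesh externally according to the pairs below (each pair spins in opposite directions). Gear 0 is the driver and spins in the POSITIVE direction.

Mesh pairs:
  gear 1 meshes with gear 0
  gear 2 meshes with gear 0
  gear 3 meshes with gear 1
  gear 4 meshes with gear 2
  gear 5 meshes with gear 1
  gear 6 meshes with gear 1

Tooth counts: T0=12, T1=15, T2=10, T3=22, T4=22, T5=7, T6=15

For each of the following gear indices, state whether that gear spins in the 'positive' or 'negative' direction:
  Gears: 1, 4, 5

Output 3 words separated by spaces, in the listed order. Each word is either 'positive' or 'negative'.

Answer: negative positive positive

Derivation:
Gear 0 (driver): positive (depth 0)
  gear 1: meshes with gear 0 -> depth 1 -> negative (opposite of gear 0)
  gear 2: meshes with gear 0 -> depth 1 -> negative (opposite of gear 0)
  gear 3: meshes with gear 1 -> depth 2 -> positive (opposite of gear 1)
  gear 4: meshes with gear 2 -> depth 2 -> positive (opposite of gear 2)
  gear 5: meshes with gear 1 -> depth 2 -> positive (opposite of gear 1)
  gear 6: meshes with gear 1 -> depth 2 -> positive (opposite of gear 1)
Queried indices 1, 4, 5 -> negative, positive, positive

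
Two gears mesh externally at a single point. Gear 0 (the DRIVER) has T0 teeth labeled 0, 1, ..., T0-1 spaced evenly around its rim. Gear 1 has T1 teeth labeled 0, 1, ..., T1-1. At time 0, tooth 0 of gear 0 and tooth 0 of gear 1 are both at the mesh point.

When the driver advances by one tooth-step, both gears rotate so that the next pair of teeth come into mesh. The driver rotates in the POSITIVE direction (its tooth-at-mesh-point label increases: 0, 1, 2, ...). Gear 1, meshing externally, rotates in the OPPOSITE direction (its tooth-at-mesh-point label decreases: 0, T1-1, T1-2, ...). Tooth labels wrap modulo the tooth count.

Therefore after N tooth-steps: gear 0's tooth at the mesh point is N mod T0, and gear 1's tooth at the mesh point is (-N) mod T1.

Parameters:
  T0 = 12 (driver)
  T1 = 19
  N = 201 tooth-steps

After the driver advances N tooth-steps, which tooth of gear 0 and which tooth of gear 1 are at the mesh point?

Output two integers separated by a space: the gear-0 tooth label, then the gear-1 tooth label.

Gear 0 (driver, T0=12): tooth at mesh = N mod T0
  201 = 16 * 12 + 9, so 201 mod 12 = 9
  gear 0 tooth = 9
Gear 1 (driven, T1=19): tooth at mesh = (-N) mod T1
  201 = 10 * 19 + 11, so 201 mod 19 = 11
  (-201) mod 19 = (-11) mod 19 = 19 - 11 = 8
Mesh after 201 steps: gear-0 tooth 9 meets gear-1 tooth 8

Answer: 9 8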